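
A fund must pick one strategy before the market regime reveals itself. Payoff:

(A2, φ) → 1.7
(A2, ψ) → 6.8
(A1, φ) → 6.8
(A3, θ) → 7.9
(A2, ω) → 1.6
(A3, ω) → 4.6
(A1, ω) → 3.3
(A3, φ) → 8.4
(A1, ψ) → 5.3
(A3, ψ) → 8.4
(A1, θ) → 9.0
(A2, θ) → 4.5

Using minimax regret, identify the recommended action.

A3

Column bests: θ=9.0, φ=8.4, ψ=8.4, ω=4.6.
A1 regrets: 0.0, 1.6, 3.1, 1.3 → max 3.1
A2 regrets: 4.5, 6.7, 1.6, 3.0 → max 6.7
A3 regrets: 1.1, 0.0, 0.0, 0.0 → max 1.1
Smallest max regret = 1.1 → A3.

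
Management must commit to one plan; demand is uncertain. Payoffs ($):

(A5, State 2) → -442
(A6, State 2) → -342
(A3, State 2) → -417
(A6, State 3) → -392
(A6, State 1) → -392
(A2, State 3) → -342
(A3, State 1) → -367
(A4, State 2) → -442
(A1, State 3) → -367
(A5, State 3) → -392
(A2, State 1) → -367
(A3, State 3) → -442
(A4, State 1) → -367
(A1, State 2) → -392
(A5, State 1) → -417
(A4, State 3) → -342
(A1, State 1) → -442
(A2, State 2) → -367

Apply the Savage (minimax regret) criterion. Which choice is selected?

Column bests: State 1=-367, State 2=-342, State 3=-342.
A1 regrets: 75, 50, 25 → max 75
A2 regrets: 0, 25, 0 → max 25
A3 regrets: 0, 75, 100 → max 100
A4 regrets: 0, 100, 0 → max 100
A5 regrets: 50, 100, 50 → max 100
A6 regrets: 25, 0, 50 → max 50
Smallest max regret = 25 → A2.

A2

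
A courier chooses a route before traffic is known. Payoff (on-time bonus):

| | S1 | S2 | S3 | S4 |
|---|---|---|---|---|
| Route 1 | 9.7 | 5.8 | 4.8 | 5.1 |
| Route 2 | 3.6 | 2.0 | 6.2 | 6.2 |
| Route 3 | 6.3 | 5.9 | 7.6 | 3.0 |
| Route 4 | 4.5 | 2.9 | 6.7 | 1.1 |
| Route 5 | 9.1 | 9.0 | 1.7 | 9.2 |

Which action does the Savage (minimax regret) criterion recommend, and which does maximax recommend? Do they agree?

Column bests: S1=9.7, S2=9.0, S3=7.6, S4=9.2.
Route 1 regrets: 0.0, 3.2, 2.8, 4.1 → max 4.1
Route 2 regrets: 6.1, 7.0, 1.4, 3.0 → max 7.0
Route 3 regrets: 3.4, 3.1, 0.0, 6.2 → max 6.2
Route 4 regrets: 5.2, 6.1, 0.9, 8.1 → max 8.1
Route 5 regrets: 0.6, 0.0, 5.9, 0.0 → max 5.9
Smallest max regret = 4.1 → Route 1.
Row maxima: Route 1=9.7, Route 2=6.2, Route 3=7.6, Route 4=6.7, Route 5=9.2
Best best-case = 9.7 → Route 1.

minimax regret → Route 1; maximax → Route 1 (agree)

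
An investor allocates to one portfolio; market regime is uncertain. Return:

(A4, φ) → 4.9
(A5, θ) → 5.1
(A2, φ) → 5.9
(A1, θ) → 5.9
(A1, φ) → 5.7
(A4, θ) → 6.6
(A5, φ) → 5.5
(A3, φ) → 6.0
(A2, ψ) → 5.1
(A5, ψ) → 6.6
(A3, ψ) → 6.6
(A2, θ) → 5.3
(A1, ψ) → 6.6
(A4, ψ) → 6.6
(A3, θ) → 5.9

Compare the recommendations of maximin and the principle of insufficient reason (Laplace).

maximin → A3; laplace → A3 (agree)

Row minima: A1=5.7, A2=5.1, A3=5.9, A4=4.9, A5=5.1
Best worst-case = 5.9 → A3.
Row averages: A1=91/15, A2=163/30, A3=37/6, A4=181/30, A5=86/15
Highest average = 37/6 → A3.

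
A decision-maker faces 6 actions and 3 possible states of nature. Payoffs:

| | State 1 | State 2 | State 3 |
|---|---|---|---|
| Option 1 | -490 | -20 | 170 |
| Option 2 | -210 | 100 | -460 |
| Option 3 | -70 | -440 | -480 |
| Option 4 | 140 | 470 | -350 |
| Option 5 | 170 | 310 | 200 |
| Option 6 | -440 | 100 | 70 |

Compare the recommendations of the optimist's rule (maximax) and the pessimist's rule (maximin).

maximax → Option 4; maximin → Option 5 (disagree)

Row maxima: Option 1=170, Option 2=100, Option 3=-70, Option 4=470, Option 5=310, Option 6=100
Best best-case = 470 → Option 4.
Row minima: Option 1=-490, Option 2=-460, Option 3=-480, Option 4=-350, Option 5=170, Option 6=-440
Best worst-case = 170 → Option 5.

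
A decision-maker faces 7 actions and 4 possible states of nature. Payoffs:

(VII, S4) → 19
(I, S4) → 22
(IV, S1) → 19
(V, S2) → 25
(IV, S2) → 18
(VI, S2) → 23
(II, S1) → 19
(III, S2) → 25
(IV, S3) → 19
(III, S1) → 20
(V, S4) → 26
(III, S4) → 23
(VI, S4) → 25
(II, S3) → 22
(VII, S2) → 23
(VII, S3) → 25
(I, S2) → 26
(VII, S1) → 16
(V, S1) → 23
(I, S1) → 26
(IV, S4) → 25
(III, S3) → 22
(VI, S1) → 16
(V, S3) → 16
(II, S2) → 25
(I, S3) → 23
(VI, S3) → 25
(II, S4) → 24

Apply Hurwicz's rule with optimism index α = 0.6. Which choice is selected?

I

I: 0.6·26 + 0.4·22 = 24.4
II: 0.6·25 + 0.4·19 = 22.6
III: 0.6·25 + 0.4·20 = 23
IV: 0.6·25 + 0.4·18 = 22.2
V: 0.6·26 + 0.4·16 = 22
VI: 0.6·25 + 0.4·16 = 21.4
VII: 0.6·25 + 0.4·16 = 21.4
Highest Hurwicz score = 24.4 → I.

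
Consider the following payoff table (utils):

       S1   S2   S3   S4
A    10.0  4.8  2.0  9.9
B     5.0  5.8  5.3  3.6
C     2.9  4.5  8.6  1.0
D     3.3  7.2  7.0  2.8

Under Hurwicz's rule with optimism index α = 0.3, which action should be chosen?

A

A: 0.3·10.0 + 0.7·2.0 = 4.4
B: 0.3·5.8 + 0.7·3.6 = 4.26
C: 0.3·8.6 + 0.7·1.0 = 3.28
D: 0.3·7.2 + 0.7·2.8 = 4.12
Highest Hurwicz score = 4.4 → A.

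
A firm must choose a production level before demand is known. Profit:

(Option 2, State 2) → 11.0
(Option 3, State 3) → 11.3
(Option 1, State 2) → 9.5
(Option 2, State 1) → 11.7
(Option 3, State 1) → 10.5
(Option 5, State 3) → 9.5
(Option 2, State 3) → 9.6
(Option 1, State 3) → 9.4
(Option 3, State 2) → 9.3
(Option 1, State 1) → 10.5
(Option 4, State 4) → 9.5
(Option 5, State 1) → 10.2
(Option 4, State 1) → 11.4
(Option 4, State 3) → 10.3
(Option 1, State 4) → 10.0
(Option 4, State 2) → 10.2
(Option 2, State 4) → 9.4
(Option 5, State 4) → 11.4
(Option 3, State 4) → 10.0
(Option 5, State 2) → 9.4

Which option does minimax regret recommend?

Column bests: State 1=11.7, State 2=11.0, State 3=11.3, State 4=11.4.
Option 1 regrets: 1.2, 1.5, 1.9, 1.4 → max 1.9
Option 2 regrets: 0.0, 0.0, 1.7, 2.0 → max 2.0
Option 3 regrets: 1.2, 1.7, 0.0, 1.4 → max 1.7
Option 4 regrets: 0.3, 0.8, 1.0, 1.9 → max 1.9
Option 5 regrets: 1.5, 1.6, 1.8, 0.0 → max 1.8
Smallest max regret = 1.7 → Option 3.

Option 3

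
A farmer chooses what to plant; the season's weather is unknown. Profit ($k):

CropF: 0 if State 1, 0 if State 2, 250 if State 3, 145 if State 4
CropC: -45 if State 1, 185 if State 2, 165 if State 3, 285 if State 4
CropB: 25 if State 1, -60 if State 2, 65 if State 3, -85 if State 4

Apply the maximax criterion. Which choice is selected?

Row maxima: CropF=250, CropC=285, CropB=65
Best best-case = 285 → CropC.

CropC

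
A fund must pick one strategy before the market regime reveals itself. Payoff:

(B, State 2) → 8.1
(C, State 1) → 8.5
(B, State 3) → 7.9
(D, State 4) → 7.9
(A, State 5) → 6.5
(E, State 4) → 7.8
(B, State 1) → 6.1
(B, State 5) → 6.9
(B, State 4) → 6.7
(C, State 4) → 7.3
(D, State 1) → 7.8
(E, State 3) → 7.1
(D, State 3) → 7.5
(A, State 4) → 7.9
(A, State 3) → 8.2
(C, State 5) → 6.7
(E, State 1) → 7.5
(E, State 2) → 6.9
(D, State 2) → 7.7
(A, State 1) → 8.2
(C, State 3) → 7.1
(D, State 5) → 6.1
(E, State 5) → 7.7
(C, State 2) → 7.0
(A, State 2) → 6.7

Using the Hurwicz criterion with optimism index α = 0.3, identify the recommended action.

C

A: 0.3·8.2 + 0.7·6.5 = 7.01
B: 0.3·8.1 + 0.7·6.1 = 6.7
C: 0.3·8.5 + 0.7·6.7 = 7.24
D: 0.3·7.9 + 0.7·6.1 = 6.64
E: 0.3·7.8 + 0.7·6.9 = 7.17
Highest Hurwicz score = 7.24 → C.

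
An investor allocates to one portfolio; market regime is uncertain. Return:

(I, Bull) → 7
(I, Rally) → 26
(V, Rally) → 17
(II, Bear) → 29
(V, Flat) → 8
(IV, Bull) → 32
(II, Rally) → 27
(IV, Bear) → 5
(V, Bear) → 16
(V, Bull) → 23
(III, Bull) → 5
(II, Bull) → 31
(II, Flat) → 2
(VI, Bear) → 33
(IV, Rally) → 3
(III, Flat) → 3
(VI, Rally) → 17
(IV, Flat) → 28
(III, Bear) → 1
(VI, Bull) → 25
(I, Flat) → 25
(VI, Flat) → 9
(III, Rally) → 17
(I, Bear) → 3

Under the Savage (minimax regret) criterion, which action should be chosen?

VI

Column bests: Bear=33, Flat=28, Bull=32, Rally=27.
I regrets: 30, 3, 25, 1 → max 30
II regrets: 4, 26, 1, 0 → max 26
III regrets: 32, 25, 27, 10 → max 32
IV regrets: 28, 0, 0, 24 → max 28
V regrets: 17, 20, 9, 10 → max 20
VI regrets: 0, 19, 7, 10 → max 19
Smallest max regret = 19 → VI.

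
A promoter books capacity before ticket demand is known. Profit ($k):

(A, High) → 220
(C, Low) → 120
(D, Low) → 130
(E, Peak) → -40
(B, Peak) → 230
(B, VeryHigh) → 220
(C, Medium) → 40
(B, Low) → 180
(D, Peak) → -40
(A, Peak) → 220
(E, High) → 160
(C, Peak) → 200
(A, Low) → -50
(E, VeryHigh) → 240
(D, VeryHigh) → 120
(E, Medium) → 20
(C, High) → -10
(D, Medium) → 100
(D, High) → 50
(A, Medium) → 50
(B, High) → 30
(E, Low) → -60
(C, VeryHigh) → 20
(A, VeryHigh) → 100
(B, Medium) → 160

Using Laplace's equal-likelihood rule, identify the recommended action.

Row averages: A=108, B=164, C=74, D=72, E=64
Highest average = 164 → B.

B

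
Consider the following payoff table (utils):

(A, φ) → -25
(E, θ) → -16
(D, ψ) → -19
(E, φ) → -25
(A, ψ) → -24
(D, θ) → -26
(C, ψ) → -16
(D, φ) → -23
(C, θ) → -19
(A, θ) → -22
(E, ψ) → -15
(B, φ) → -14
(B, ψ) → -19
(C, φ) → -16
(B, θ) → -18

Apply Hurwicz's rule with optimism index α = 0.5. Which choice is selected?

A: 0.5·(-22) + 0.5·(-25) = -23.5
B: 0.5·(-14) + 0.5·(-19) = -16.5
C: 0.5·(-16) + 0.5·(-19) = -17.5
D: 0.5·(-19) + 0.5·(-26) = -22.5
E: 0.5·(-15) + 0.5·(-25) = -20
Highest Hurwicz score = -16.5 → B.

B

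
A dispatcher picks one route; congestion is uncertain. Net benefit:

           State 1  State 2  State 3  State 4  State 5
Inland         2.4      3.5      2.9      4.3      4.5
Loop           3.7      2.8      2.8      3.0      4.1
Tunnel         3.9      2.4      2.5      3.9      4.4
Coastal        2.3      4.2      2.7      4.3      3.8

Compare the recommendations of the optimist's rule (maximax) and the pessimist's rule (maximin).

Row maxima: Inland=4.5, Loop=4.1, Tunnel=4.4, Coastal=4.3
Best best-case = 4.5 → Inland.
Row minima: Inland=2.4, Loop=2.8, Tunnel=2.4, Coastal=2.3
Best worst-case = 2.8 → Loop.

maximax → Inland; maximin → Loop (disagree)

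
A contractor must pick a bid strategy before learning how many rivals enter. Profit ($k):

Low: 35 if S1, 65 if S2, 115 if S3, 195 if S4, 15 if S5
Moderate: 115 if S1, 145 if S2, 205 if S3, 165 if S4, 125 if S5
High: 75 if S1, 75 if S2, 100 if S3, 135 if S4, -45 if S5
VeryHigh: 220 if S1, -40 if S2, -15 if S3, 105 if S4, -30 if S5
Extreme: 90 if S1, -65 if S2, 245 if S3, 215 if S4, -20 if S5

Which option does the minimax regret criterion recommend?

Moderate

Column bests: S1=220, S2=145, S3=245, S4=215, S5=125.
Low regrets: 185, 80, 130, 20, 110 → max 185
Moderate regrets: 105, 0, 40, 50, 0 → max 105
High regrets: 145, 70, 145, 80, 170 → max 170
VeryHigh regrets: 0, 185, 260, 110, 155 → max 260
Extreme regrets: 130, 210, 0, 0, 145 → max 210
Smallest max regret = 105 → Moderate.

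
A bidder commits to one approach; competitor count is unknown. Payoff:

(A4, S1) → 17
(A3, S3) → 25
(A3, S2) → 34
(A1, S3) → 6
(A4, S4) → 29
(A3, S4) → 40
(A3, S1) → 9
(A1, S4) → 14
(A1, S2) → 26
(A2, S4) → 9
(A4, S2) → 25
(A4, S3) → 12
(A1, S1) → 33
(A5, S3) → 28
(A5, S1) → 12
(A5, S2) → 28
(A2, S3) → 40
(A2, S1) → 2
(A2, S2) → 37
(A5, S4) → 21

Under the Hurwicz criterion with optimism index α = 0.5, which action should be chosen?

A1: 0.5·33 + 0.5·6 = 19.5
A2: 0.5·40 + 0.5·2 = 21
A3: 0.5·40 + 0.5·9 = 24.5
A4: 0.5·29 + 0.5·12 = 20.5
A5: 0.5·28 + 0.5·12 = 20
Highest Hurwicz score = 24.5 → A3.

A3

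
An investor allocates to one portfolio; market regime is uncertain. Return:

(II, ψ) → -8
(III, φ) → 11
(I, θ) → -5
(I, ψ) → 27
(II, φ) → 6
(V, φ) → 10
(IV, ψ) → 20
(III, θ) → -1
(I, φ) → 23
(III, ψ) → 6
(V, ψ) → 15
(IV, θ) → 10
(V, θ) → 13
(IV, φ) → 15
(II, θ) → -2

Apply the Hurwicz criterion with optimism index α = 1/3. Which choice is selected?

IV

I: 1/3·27 + 2/3·(-5) = 17/3
II: 1/3·6 + 2/3·(-8) = -10/3
III: 1/3·11 + 2/3·(-1) = 3
IV: 1/3·20 + 2/3·10 = 40/3
V: 1/3·15 + 2/3·10 = 35/3
Highest Hurwicz score = 40/3 → IV.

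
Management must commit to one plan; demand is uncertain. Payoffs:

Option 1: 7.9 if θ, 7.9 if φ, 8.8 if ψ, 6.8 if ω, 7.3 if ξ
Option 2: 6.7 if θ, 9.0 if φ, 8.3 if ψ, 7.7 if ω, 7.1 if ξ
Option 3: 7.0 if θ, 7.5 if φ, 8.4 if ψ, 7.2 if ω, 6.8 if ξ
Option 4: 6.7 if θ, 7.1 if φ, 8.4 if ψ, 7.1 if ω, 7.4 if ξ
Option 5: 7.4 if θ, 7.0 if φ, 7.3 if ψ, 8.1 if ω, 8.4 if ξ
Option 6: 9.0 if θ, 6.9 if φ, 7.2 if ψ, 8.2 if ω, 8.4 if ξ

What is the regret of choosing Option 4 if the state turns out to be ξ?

Best payoff under ξ is 8.4.
Regret = 8.4 − 7.4 = 1.0.

1.0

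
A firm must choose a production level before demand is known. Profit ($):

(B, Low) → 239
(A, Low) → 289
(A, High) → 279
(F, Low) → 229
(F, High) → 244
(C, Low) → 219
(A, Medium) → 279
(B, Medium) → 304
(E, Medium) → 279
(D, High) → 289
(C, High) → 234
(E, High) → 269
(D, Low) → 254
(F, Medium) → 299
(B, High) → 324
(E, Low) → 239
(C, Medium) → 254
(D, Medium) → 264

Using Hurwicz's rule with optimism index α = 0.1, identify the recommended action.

A

A: 0.1·289 + 0.9·279 = 280
B: 0.1·324 + 0.9·239 = 247.5
C: 0.1·254 + 0.9·219 = 222.5
D: 0.1·289 + 0.9·254 = 257.5
E: 0.1·279 + 0.9·239 = 243
F: 0.1·299 + 0.9·229 = 236
Highest Hurwicz score = 280 → A.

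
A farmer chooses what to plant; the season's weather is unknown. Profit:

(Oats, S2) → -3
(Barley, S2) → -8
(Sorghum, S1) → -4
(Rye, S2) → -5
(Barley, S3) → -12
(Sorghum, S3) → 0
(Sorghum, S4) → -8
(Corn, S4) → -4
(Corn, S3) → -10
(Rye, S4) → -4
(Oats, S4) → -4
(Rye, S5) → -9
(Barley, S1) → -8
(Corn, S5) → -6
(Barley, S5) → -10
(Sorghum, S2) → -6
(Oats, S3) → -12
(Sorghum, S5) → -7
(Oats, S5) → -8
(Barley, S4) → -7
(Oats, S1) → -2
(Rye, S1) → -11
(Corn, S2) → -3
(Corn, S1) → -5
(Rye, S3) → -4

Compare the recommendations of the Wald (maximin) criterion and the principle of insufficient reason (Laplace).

Row minima: Corn=-10, Rye=-11, Barley=-12, Oats=-12, Sorghum=-8
Best worst-case = -8 → Sorghum.
Row averages: Corn=-5.6, Rye=-6.6, Barley=-9, Oats=-5.8, Sorghum=-5
Highest average = -5 → Sorghum.

maximin → Sorghum; laplace → Sorghum (agree)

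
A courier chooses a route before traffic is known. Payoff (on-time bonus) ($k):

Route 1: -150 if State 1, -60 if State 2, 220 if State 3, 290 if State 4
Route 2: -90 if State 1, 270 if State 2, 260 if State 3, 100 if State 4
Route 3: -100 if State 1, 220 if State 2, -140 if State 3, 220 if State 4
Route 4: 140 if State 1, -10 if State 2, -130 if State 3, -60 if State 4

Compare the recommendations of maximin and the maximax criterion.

Row minima: Route 1=-150, Route 2=-90, Route 3=-140, Route 4=-130
Best worst-case = -90 → Route 2.
Row maxima: Route 1=290, Route 2=270, Route 3=220, Route 4=140
Best best-case = 290 → Route 1.

maximin → Route 2; maximax → Route 1 (disagree)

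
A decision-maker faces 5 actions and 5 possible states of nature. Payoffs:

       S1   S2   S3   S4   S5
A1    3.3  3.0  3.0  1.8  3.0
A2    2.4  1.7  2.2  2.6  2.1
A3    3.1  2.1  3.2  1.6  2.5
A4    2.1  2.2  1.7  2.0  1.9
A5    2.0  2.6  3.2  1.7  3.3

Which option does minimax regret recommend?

A1

Column bests: S1=3.3, S2=3.0, S3=3.2, S4=2.6, S5=3.3.
A1 regrets: 0.0, 0.0, 0.2, 0.8, 0.3 → max 0.8
A2 regrets: 0.9, 1.3, 1.0, 0.0, 1.2 → max 1.3
A3 regrets: 0.2, 0.9, 0.0, 1.0, 0.8 → max 1.0
A4 regrets: 1.2, 0.8, 1.5, 0.6, 1.4 → max 1.5
A5 regrets: 1.3, 0.4, 0.0, 0.9, 0.0 → max 1.3
Smallest max regret = 0.8 → A1.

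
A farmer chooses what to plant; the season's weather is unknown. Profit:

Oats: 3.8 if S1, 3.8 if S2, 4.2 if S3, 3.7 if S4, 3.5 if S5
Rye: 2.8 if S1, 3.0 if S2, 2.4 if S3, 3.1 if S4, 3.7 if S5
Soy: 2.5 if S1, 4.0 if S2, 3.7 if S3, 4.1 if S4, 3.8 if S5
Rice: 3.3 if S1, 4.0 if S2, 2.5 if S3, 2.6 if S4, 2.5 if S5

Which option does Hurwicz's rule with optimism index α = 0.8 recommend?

Oats: 0.8·4.2 + 0.2·3.5 = 4.06
Rye: 0.8·3.7 + 0.2·2.4 = 3.44
Soy: 0.8·4.1 + 0.2·2.5 = 3.78
Rice: 0.8·4.0 + 0.2·2.5 = 3.7
Highest Hurwicz score = 4.06 → Oats.

Oats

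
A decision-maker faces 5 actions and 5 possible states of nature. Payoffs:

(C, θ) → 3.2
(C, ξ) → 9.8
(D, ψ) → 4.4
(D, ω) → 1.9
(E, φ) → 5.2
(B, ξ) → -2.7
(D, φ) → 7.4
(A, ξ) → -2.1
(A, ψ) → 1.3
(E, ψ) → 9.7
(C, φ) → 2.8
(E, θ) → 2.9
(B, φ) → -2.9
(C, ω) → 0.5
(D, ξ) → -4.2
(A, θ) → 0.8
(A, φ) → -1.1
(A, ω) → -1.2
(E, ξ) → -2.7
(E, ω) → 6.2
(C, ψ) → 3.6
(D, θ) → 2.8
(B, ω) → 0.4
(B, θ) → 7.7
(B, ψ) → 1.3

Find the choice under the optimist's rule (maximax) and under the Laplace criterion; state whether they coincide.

maximax → C; laplace → E (disagree)

Row maxima: A=1.3, B=7.7, C=9.8, D=7.4, E=9.7
Best best-case = 9.8 → C.
Row averages: A=-0.46, B=0.76, C=3.98, D=2.46, E=4.26
Highest average = 4.26 → E.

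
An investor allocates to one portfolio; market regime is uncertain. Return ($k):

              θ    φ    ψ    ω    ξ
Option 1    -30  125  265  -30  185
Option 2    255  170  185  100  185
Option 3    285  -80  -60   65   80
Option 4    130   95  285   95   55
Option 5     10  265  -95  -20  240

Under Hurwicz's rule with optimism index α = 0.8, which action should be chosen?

Option 1: 0.8·265 + 0.2·(-30) = 206
Option 2: 0.8·255 + 0.2·100 = 224
Option 3: 0.8·285 + 0.2·(-80) = 212
Option 4: 0.8·285 + 0.2·55 = 239
Option 5: 0.8·265 + 0.2·(-95) = 193
Highest Hurwicz score = 239 → Option 4.

Option 4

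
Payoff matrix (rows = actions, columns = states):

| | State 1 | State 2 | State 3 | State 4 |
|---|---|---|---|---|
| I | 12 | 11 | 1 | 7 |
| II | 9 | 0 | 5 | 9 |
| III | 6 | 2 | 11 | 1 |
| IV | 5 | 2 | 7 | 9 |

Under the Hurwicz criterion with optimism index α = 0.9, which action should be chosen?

I: 0.9·12 + 0.1·1 = 10.9
II: 0.9·9 + 0.1·0 = 8.1
III: 0.9·11 + 0.1·1 = 10
IV: 0.9·9 + 0.1·2 = 8.3
Highest Hurwicz score = 10.9 → I.

I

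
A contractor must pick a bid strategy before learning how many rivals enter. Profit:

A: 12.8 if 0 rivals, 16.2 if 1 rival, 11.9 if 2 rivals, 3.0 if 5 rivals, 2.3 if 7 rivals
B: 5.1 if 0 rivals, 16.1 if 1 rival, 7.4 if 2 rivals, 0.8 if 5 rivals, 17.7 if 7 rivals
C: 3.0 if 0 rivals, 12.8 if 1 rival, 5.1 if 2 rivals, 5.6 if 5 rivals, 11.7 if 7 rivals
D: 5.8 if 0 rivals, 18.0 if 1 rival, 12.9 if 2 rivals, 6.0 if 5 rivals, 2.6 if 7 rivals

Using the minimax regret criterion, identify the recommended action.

Column bests: 0 rivals=12.8, 1 rival=18.0, 2 rivals=12.9, 5 rivals=6.0, 7 rivals=17.7.
A regrets: 0.0, 1.8, 1.0, 3.0, 15.4 → max 15.4
B regrets: 7.7, 1.9, 5.5, 5.2, 0.0 → max 7.7
C regrets: 9.8, 5.2, 7.8, 0.4, 6.0 → max 9.8
D regrets: 7.0, 0.0, 0.0, 0.0, 15.1 → max 15.1
Smallest max regret = 7.7 → B.

B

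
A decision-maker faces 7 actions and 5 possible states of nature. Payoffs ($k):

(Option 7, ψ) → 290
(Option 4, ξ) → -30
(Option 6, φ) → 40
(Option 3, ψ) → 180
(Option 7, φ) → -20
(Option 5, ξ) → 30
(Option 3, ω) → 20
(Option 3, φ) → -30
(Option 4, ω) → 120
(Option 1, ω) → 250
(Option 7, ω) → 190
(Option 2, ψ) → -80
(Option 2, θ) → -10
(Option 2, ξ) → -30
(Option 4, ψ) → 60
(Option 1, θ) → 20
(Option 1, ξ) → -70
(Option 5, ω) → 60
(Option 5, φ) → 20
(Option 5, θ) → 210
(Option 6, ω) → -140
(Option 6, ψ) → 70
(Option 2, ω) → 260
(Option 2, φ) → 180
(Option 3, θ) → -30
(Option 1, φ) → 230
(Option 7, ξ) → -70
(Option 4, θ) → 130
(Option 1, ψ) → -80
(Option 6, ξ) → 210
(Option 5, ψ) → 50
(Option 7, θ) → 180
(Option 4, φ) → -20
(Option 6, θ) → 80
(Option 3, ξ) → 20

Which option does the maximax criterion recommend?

Row maxima: Option 1=250, Option 2=260, Option 3=180, Option 4=130, Option 5=210, Option 6=210, Option 7=290
Best best-case = 290 → Option 7.

Option 7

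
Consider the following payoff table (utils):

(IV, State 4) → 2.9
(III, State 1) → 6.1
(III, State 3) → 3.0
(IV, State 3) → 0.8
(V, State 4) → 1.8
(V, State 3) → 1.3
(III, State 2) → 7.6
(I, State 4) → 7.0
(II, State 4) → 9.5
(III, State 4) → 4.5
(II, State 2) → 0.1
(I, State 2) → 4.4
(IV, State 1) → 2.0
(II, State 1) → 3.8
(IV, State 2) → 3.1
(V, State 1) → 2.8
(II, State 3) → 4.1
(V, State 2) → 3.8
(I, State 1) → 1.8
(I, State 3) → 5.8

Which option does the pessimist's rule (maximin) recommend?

Row minima: I=1.8, II=0.1, III=3.0, IV=0.8, V=1.3
Best worst-case = 3.0 → III.

III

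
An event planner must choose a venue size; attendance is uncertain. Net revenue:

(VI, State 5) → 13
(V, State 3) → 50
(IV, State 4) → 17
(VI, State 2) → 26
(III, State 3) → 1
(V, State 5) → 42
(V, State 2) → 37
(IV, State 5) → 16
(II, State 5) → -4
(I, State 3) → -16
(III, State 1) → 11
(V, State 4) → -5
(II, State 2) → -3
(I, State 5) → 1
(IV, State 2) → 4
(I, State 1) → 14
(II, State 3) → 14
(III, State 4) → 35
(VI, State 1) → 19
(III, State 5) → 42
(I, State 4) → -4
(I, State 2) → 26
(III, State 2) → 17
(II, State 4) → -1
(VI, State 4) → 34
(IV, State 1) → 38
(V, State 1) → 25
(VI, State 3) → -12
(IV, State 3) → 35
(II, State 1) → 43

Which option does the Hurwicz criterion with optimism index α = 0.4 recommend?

I: 0.4·26 + 0.6·(-16) = 0.8
II: 0.4·43 + 0.6·(-4) = 14.8
III: 0.4·42 + 0.6·1 = 17.4
IV: 0.4·38 + 0.6·4 = 17.6
V: 0.4·50 + 0.6·(-5) = 17
VI: 0.4·34 + 0.6·(-12) = 6.4
Highest Hurwicz score = 17.6 → IV.

IV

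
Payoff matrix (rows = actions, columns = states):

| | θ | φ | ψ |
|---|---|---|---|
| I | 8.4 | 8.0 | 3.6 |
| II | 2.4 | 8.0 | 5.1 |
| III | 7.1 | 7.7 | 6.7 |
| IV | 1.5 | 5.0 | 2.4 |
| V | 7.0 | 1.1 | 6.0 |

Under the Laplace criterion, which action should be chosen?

III

Row averages: I=20/3, II=31/6, III=43/6, IV=89/30, V=4.7
Highest average = 43/6 → III.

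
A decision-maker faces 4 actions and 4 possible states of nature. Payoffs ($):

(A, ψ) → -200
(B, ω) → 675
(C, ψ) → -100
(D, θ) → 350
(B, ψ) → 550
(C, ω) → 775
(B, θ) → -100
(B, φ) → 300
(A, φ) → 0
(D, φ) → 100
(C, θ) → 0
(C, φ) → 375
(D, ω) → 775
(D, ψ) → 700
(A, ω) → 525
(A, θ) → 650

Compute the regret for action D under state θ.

Best payoff under θ is 650.
Regret = 650 − 350 = 300.

300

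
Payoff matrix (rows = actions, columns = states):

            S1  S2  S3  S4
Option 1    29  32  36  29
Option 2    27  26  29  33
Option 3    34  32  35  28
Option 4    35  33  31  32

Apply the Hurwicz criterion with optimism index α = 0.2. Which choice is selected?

Option 4

Option 1: 0.2·36 + 0.8·29 = 30.4
Option 2: 0.2·33 + 0.8·26 = 27.4
Option 3: 0.2·35 + 0.8·28 = 29.4
Option 4: 0.2·35 + 0.8·31 = 31.8
Highest Hurwicz score = 31.8 → Option 4.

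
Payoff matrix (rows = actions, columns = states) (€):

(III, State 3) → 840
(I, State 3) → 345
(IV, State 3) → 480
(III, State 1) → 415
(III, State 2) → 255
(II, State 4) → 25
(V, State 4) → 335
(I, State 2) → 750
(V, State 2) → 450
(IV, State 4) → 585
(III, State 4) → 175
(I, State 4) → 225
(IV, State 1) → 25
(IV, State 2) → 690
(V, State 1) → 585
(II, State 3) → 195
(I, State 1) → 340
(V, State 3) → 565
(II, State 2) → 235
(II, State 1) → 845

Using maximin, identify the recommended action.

Row minima: I=225, II=25, III=175, IV=25, V=335
Best worst-case = 335 → V.

V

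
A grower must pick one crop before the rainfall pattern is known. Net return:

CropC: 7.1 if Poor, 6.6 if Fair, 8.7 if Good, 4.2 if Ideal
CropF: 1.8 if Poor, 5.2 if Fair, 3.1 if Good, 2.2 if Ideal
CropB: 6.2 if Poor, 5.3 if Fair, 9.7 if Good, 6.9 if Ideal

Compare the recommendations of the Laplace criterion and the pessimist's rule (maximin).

laplace → CropB; maximin → CropB (agree)

Row averages: CropC=6.65, CropF=3.075, CropB=7.025
Highest average = 7.025 → CropB.
Row minima: CropC=4.2, CropF=1.8, CropB=5.3
Best worst-case = 5.3 → CropB.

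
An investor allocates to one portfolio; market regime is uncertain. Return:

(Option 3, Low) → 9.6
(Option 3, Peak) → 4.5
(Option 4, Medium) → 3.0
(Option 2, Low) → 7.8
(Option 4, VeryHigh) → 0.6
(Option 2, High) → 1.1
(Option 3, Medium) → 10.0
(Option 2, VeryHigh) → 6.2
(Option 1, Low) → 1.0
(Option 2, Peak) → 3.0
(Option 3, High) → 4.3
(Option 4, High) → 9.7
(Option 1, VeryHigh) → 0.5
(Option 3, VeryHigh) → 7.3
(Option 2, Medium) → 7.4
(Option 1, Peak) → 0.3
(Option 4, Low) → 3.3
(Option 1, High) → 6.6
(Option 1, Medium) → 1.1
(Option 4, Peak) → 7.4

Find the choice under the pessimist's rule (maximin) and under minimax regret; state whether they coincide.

Row minima: Option 1=0.3, Option 2=1.1, Option 3=4.3, Option 4=0.6
Best worst-case = 4.3 → Option 3.
Column bests: Low=9.6, Medium=10.0, High=9.7, VeryHigh=7.3, Peak=7.4.
Option 1 regrets: 8.6, 8.9, 3.1, 6.8, 7.1 → max 8.9
Option 2 regrets: 1.8, 2.6, 8.6, 1.1, 4.4 → max 8.6
Option 3 regrets: 0.0, 0.0, 5.4, 0.0, 2.9 → max 5.4
Option 4 regrets: 6.3, 7.0, 0.0, 6.7, 0.0 → max 7.0
Smallest max regret = 5.4 → Option 3.

maximin → Option 3; minimax regret → Option 3 (agree)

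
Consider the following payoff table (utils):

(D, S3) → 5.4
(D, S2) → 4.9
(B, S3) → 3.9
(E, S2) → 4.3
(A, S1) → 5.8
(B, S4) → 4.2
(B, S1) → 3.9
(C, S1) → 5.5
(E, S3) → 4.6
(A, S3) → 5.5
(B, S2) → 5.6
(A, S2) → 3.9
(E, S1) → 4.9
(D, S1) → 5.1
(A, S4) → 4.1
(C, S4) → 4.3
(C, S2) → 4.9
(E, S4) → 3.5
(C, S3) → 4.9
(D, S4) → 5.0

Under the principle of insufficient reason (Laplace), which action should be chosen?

D

Row averages: A=4.825, B=4.4, C=4.9, D=5.1, E=4.325
Highest average = 5.1 → D.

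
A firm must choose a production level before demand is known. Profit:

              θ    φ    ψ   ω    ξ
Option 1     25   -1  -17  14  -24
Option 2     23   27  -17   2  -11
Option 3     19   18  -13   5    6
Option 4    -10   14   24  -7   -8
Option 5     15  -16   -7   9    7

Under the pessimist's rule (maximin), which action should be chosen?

Option 4

Row minima: Option 1=-24, Option 2=-17, Option 3=-13, Option 4=-10, Option 5=-16
Best worst-case = -10 → Option 4.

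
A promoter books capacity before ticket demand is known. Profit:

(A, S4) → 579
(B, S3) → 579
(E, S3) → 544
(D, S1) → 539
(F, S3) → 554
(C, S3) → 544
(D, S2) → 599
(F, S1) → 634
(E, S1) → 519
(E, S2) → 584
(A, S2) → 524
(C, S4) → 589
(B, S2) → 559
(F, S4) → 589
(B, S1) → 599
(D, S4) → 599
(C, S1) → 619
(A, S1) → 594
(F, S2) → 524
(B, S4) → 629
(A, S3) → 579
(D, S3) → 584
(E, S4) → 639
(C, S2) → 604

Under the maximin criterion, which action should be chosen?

B

Row minima: A=524, B=559, C=544, D=539, E=519, F=524
Best worst-case = 559 → B.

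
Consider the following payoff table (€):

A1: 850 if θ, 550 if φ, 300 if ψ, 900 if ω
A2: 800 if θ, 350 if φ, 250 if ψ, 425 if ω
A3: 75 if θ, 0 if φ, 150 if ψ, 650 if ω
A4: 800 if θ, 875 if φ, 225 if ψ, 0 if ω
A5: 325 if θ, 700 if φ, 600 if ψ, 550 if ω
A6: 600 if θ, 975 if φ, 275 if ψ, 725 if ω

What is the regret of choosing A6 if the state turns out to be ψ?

325

Best payoff under ψ is 600.
Regret = 600 − 275 = 325.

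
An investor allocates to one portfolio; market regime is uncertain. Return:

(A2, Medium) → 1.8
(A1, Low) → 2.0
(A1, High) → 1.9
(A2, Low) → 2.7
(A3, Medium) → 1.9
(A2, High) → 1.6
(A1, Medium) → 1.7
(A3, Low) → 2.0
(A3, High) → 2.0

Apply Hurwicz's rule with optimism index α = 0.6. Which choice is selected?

A1: 0.6·2.0 + 0.4·1.7 = 1.88
A2: 0.6·2.7 + 0.4·1.6 = 2.26
A3: 0.6·2.0 + 0.4·1.9 = 1.96
Highest Hurwicz score = 2.26 → A2.

A2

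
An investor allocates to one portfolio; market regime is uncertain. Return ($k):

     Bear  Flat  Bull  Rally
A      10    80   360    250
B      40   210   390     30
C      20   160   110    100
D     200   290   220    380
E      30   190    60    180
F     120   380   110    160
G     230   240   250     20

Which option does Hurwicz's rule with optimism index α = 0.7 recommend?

A: 0.7·360 + 0.3·10 = 255
B: 0.7·390 + 0.3·30 = 282
C: 0.7·160 + 0.3·20 = 118
D: 0.7·380 + 0.3·200 = 326
E: 0.7·190 + 0.3·30 = 142
F: 0.7·380 + 0.3·110 = 299
G: 0.7·250 + 0.3·20 = 181
Highest Hurwicz score = 326 → D.

D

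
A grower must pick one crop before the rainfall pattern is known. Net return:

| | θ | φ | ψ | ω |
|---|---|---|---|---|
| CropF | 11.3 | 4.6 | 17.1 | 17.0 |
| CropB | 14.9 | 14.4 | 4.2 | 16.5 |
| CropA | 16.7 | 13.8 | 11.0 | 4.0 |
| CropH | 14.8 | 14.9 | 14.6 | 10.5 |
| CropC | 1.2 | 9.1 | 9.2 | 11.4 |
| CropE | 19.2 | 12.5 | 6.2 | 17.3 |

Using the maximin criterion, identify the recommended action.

CropH

Row minima: CropF=4.6, CropB=4.2, CropA=4.0, CropH=10.5, CropC=1.2, CropE=6.2
Best worst-case = 10.5 → CropH.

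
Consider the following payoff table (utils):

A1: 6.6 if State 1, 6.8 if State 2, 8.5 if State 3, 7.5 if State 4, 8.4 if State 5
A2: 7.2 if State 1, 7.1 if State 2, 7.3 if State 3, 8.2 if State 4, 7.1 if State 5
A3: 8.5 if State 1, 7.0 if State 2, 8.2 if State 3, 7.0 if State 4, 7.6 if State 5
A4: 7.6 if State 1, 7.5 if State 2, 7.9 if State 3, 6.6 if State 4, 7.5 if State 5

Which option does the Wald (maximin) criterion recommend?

Row minima: A1=6.6, A2=7.1, A3=7.0, A4=6.6
Best worst-case = 7.1 → A2.

A2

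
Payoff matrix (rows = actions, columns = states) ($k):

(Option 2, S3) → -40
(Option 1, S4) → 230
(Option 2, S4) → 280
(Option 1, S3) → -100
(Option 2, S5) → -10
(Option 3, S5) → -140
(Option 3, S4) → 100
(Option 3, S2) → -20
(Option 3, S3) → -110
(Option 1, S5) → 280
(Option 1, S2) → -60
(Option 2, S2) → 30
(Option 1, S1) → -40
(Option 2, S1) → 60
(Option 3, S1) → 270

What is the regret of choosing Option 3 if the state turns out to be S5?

420

Best payoff under S5 is 280.
Regret = 280 − (-140) = 420.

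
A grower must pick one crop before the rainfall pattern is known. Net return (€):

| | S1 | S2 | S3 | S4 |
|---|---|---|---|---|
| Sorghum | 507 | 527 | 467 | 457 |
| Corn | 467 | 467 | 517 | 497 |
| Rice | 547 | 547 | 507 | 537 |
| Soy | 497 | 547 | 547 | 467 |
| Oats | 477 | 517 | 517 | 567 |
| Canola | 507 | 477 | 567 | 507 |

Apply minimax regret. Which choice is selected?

Rice

Column bests: S1=547, S2=547, S3=567, S4=567.
Sorghum regrets: 40, 20, 100, 110 → max 110
Corn regrets: 80, 80, 50, 70 → max 80
Rice regrets: 0, 0, 60, 30 → max 60
Soy regrets: 50, 0, 20, 100 → max 100
Oats regrets: 70, 30, 50, 0 → max 70
Canola regrets: 40, 70, 0, 60 → max 70
Smallest max regret = 60 → Rice.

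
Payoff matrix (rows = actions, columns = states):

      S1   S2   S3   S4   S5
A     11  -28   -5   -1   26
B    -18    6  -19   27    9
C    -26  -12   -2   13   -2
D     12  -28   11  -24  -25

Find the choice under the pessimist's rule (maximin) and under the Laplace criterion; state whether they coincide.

maximin → B; laplace → B (agree)

Row minima: A=-28, B=-19, C=-26, D=-28
Best worst-case = -19 → B.
Row averages: A=0.6, B=1, C=-5.8, D=-10.8
Highest average = 1 → B.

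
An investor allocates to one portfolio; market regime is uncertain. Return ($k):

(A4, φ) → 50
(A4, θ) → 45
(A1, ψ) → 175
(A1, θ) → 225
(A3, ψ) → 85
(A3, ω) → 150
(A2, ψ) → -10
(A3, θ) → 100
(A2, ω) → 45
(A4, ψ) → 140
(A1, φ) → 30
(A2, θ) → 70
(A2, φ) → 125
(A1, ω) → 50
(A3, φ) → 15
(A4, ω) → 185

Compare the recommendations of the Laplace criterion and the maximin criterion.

laplace → A1; maximin → A4 (disagree)

Row averages: A1=120, A2=57.5, A3=87.5, A4=105
Highest average = 120 → A1.
Row minima: A1=30, A2=-10, A3=15, A4=45
Best worst-case = 45 → A4.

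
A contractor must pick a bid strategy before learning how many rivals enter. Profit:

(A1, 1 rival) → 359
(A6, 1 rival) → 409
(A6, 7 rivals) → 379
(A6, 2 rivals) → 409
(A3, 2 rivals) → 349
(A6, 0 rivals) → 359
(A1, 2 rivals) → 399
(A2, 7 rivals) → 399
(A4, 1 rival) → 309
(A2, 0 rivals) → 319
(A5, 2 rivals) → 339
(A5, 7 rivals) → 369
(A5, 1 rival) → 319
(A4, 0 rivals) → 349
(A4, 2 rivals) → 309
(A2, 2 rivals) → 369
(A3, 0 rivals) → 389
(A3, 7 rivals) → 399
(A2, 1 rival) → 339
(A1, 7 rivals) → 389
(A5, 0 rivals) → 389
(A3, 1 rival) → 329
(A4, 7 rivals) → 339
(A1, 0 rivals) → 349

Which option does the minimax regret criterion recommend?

Column bests: 0 rivals=389, 1 rival=409, 2 rivals=409, 7 rivals=399.
A1 regrets: 40, 50, 10, 10 → max 50
A2 regrets: 70, 70, 40, 0 → max 70
A3 regrets: 0, 80, 60, 0 → max 80
A4 regrets: 40, 100, 100, 60 → max 100
A5 regrets: 0, 90, 70, 30 → max 90
A6 regrets: 30, 0, 0, 20 → max 30
Smallest max regret = 30 → A6.

A6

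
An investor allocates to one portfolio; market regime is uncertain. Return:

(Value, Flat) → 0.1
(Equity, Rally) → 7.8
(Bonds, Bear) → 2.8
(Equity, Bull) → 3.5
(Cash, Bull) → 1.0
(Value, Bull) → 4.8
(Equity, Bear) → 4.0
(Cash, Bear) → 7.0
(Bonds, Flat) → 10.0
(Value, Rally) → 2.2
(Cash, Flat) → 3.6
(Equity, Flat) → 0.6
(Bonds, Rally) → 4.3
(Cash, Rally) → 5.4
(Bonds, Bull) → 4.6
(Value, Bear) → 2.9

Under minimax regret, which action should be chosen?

Column bests: Bear=7.0, Flat=10.0, Bull=4.8, Rally=7.8.
Bonds regrets: 4.2, 0.0, 0.2, 3.5 → max 4.2
Equity regrets: 3.0, 9.4, 1.3, 0.0 → max 9.4
Cash regrets: 0.0, 6.4, 3.8, 2.4 → max 6.4
Value regrets: 4.1, 9.9, 0.0, 5.6 → max 9.9
Smallest max regret = 4.2 → Bonds.

Bonds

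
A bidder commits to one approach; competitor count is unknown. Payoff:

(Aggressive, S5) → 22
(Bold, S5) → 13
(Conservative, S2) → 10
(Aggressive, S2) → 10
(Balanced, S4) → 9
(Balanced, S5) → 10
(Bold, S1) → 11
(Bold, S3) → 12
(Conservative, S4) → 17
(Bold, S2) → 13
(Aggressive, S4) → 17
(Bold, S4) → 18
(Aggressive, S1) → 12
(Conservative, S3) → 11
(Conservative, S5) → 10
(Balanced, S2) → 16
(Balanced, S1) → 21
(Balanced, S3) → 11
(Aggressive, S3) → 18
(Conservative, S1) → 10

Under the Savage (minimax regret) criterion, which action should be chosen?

Aggressive

Column bests: S1=21, S2=16, S3=18, S4=18, S5=22.
Conservative regrets: 11, 6, 7, 1, 12 → max 12
Balanced regrets: 0, 0, 7, 9, 12 → max 12
Aggressive regrets: 9, 6, 0, 1, 0 → max 9
Bold regrets: 10, 3, 6, 0, 9 → max 10
Smallest max regret = 9 → Aggressive.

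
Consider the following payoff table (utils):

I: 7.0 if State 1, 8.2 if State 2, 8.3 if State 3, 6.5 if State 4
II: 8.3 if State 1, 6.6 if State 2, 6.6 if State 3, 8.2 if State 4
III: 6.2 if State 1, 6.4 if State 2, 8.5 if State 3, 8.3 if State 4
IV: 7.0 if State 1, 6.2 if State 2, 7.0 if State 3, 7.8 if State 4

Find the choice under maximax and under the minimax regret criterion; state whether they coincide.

maximax → III; minimax regret → I (disagree)

Row maxima: I=8.3, II=8.3, III=8.5, IV=7.8
Best best-case = 8.5 → III.
Column bests: State 1=8.3, State 2=8.2, State 3=8.5, State 4=8.3.
I regrets: 1.3, 0.0, 0.2, 1.8 → max 1.8
II regrets: 0.0, 1.6, 1.9, 0.1 → max 1.9
III regrets: 2.1, 1.8, 0.0, 0.0 → max 2.1
IV regrets: 1.3, 2.0, 1.5, 0.5 → max 2.0
Smallest max regret = 1.8 → I.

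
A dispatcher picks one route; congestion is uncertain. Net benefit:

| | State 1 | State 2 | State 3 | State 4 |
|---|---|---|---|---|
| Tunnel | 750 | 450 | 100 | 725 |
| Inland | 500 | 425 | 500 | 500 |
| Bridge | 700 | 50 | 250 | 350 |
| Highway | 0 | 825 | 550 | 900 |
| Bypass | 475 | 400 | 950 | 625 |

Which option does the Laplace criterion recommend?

Bypass

Row averages: Tunnel=506.25, Inland=481.25, Bridge=337.5, Highway=568.75, Bypass=612.5
Highest average = 612.5 → Bypass.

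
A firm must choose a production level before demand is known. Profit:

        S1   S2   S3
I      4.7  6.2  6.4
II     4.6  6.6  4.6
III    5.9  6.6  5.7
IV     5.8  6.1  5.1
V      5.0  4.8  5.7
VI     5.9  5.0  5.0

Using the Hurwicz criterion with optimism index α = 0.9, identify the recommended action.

I: 0.9·6.4 + 0.1·4.7 = 6.23
II: 0.9·6.6 + 0.1·4.6 = 6.4
III: 0.9·6.6 + 0.1·5.7 = 6.51
IV: 0.9·6.1 + 0.1·5.1 = 6
V: 0.9·5.7 + 0.1·4.8 = 5.61
VI: 0.9·5.9 + 0.1·5.0 = 5.81
Highest Hurwicz score = 6.51 → III.

III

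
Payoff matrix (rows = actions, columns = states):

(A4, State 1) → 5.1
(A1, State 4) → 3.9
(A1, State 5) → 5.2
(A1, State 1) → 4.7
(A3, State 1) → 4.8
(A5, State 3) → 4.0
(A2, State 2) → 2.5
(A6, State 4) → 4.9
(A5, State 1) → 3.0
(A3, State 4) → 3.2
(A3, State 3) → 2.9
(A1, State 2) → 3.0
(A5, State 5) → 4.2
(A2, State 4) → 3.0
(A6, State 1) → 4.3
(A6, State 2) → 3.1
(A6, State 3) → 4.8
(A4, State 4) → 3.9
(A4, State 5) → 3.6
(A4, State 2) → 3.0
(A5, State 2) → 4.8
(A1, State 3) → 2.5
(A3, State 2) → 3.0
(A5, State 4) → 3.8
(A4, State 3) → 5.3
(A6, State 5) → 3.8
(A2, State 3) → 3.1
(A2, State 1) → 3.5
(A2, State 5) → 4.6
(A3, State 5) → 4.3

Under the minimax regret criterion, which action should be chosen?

Column bests: State 1=5.1, State 2=4.8, State 3=5.3, State 4=4.9, State 5=5.2.
A1 regrets: 0.4, 1.8, 2.8, 1.0, 0.0 → max 2.8
A2 regrets: 1.6, 2.3, 2.2, 1.9, 0.6 → max 2.3
A3 regrets: 0.3, 1.8, 2.4, 1.7, 0.9 → max 2.4
A4 regrets: 0.0, 1.8, 0.0, 1.0, 1.6 → max 1.8
A5 regrets: 2.1, 0.0, 1.3, 1.1, 1.0 → max 2.1
A6 regrets: 0.8, 1.7, 0.5, 0.0, 1.4 → max 1.7
Smallest max regret = 1.7 → A6.

A6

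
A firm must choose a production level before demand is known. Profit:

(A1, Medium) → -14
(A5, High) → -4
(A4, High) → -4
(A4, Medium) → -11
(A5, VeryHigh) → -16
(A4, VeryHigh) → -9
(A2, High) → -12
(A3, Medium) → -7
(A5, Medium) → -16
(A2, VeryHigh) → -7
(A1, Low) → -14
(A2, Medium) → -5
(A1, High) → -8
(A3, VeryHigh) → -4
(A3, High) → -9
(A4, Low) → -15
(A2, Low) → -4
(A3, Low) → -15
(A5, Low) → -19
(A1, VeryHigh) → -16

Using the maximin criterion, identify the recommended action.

A2

Row minima: A1=-16, A2=-12, A3=-15, A4=-15, A5=-19
Best worst-case = -12 → A2.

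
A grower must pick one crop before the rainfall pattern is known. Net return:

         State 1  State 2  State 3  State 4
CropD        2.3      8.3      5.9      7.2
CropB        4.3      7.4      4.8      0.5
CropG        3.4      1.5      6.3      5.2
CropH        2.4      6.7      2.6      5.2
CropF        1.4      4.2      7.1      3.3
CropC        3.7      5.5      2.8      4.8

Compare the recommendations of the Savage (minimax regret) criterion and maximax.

Column bests: State 1=4.3, State 2=8.3, State 3=7.1, State 4=7.2.
CropD regrets: 2.0, 0.0, 1.2, 0.0 → max 2.0
CropB regrets: 0.0, 0.9, 2.3, 6.7 → max 6.7
CropG regrets: 0.9, 6.8, 0.8, 2.0 → max 6.8
CropH regrets: 1.9, 1.6, 4.5, 2.0 → max 4.5
CropF regrets: 2.9, 4.1, 0.0, 3.9 → max 4.1
CropC regrets: 0.6, 2.8, 4.3, 2.4 → max 4.3
Smallest max regret = 2.0 → CropD.
Row maxima: CropD=8.3, CropB=7.4, CropG=6.3, CropH=6.7, CropF=7.1, CropC=5.5
Best best-case = 8.3 → CropD.

minimax regret → CropD; maximax → CropD (agree)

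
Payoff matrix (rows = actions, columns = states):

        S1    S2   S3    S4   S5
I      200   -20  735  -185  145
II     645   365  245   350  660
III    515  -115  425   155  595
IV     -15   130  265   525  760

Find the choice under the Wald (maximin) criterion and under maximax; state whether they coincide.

maximin → II; maximax → IV (disagree)

Row minima: I=-185, II=245, III=-115, IV=-15
Best worst-case = 245 → II.
Row maxima: I=735, II=660, III=595, IV=760
Best best-case = 760 → IV.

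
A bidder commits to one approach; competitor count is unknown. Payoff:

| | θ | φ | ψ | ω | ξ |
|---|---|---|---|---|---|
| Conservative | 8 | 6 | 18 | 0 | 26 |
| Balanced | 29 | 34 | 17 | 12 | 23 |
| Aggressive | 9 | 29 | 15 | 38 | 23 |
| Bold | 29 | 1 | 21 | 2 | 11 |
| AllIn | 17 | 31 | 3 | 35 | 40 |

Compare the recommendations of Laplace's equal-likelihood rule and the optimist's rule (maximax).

Row averages: Conservative=11.6, Balanced=23, Aggressive=22.8, Bold=12.8, AllIn=25.2
Highest average = 25.2 → AllIn.
Row maxima: Conservative=26, Balanced=34, Aggressive=38, Bold=29, AllIn=40
Best best-case = 40 → AllIn.

laplace → AllIn; maximax → AllIn (agree)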